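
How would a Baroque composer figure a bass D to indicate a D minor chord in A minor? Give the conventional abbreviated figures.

no figures

D is the root of D minor, so the chord is in root position.
A triad in root position is figured 5/3, conventionally abbreviated (no figures — root-position triad).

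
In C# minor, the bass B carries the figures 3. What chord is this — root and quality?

B major

The figures 3 indicate a triad in root position.
In root position the bass is the root, so the root is B.
The chord tones are B, D#, F#, giving B major.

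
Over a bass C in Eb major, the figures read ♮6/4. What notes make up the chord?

C, F, A

A fourth above C in this key is F.
A sixth above C in this key is Ab, made natural (A) by the ♮ figure.
Together with the bass C, this spells F major in second inversion.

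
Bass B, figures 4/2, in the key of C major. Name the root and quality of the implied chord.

The figures 4/2 indicate a seventh chord in third inversion.
In third inversion the root lies a second above the bass: a second above B in C major is C.
The chord tones are B, C, E, G, giving C major seventh.

C major seventh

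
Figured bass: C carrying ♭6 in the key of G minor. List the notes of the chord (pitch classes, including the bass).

C, Eb, Ab

The written figures ♭6 are shorthand for 6/3: the 3 is implied.
A third above C in this key is Eb.
A sixth above C in this key is A, lowered to Ab by the flat.
Together with the bass C, this spells Ab major in first inversion.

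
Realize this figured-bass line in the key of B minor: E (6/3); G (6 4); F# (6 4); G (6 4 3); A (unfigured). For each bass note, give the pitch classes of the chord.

E, G, C# | G, C#, E | F#, B, D | G, B, C#, E | A, C#, E

E (6/3): E, G, C#.
G (6/4): G, C#, E.
F# (6/4): F#, B, D.
G (6/4/3): G, B, C#, E.
A (5/3): A, C#, E.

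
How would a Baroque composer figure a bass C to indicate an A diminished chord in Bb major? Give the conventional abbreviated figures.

C is the third of A diminished, so the chord is in first inversion.
A triad in first inversion is figured 6/3, conventionally abbreviated 6.

6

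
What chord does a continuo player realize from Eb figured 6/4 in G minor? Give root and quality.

A diminished

The figures 6/4 indicate a triad in second inversion.
In second inversion the root lies a fourth above the bass: a fourth above Eb in G minor is A.
The chord tones are Eb, A, C, giving A diminished.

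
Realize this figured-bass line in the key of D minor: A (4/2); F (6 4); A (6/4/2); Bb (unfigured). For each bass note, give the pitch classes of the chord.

A (6/4/2): A, Bb, D, F.
F (6/4): F, Bb, D.
A (6/4/2): A, Bb, D, F.
Bb (5/3): Bb, D, F.

A, Bb, D, F | F, Bb, D | A, Bb, D, F | Bb, D, F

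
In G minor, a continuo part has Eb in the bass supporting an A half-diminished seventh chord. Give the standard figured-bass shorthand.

4/3

Eb is the fifth of A half-diminished seventh, so the chord is in second inversion.
A seventh chord in second inversion is figured 6/4/3, conventionally abbreviated 4/3.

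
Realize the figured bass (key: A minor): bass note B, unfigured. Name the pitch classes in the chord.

An unfigured bass implies 5/3.
A third above B in this key is D.
A fifth above B in this key is F.
Together with the bass B, this spells B diminished in root position.

B, D, F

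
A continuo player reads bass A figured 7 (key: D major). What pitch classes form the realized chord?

The written figures 7 are shorthand for 7/5/3: the 5/3 are implied.
A third above A in this key is C#.
A fifth above A in this key is E.
A seventh above A in this key is G.
Together with the bass A, this spells A dominant seventh in root position.

A, C#, E, G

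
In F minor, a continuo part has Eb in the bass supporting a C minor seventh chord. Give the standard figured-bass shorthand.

Eb is the third of C minor seventh, so the chord is in first inversion.
A seventh chord in first inversion is figured 6/5/3, conventionally abbreviated 6/5.

6/5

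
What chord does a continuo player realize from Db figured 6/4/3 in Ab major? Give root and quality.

The figures 6/4/3 indicate a seventh chord in second inversion.
In second inversion the root lies a fourth above the bass: a fourth above Db in Ab major is G.
The chord tones are Db, F, G, Bb, giving G half-diminished seventh.

G half-diminished seventh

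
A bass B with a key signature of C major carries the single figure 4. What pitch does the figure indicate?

E

Counting 3 letter steps above B lands on E; in C major, that letter is E.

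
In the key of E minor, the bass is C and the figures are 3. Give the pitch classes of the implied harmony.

The written figures 3 are shorthand for 5/3: the 5 is implied.
A third above C in this key is E.
A fifth above C in this key is G.
Together with the bass C, this spells C major in root position.

C, E, G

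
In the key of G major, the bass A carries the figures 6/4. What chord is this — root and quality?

The figures 6/4 indicate a triad in second inversion.
In second inversion the root lies a fourth above the bass: a fourth above A in G major is D.
The chord tones are A, D, F#, giving D major.

D major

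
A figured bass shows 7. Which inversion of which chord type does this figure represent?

7 is shorthand for 7/5/3.
Intervals of 7/5/3 above the bass form a seventh chord; the bass is the root, so this is root position.

seventh chord, root position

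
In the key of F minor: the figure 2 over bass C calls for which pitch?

Db

Counting 1 letter step above C lands on D; in F minor, that letter is Db.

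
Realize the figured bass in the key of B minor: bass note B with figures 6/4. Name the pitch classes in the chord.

B, E, G

A fourth above B in this key is E.
A sixth above B in this key is G.
Together with the bass B, this spells E minor in second inversion.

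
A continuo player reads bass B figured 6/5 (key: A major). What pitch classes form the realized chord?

B, D, F#, G#

The written figures 6/5 are shorthand for 6/5/3: the 3 is implied.
A third above B in this key is D.
A fifth above B in this key is F#.
A sixth above B in this key is G#.
Together with the bass B, this spells G# half-diminished seventh in first inversion.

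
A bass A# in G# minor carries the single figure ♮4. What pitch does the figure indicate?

D

Counting 3 letter steps above A# lands on D; in G# minor, that letter is D#.
The ♮4 figure makes it natural, giving D.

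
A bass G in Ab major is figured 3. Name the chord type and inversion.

3 is shorthand for 5/3.
Intervals of 5/3 above the bass form a triad; the bass is the root, so this is root position.

triad, root position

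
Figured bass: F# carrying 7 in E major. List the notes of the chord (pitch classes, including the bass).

F#, A, C#, E

The written figures 7 are shorthand for 7/5/3: the 5/3 are implied.
A third above F# in this key is A.
A fifth above F# in this key is C#.
A seventh above F# in this key is E.
Together with the bass F#, this spells F# minor seventh in root position.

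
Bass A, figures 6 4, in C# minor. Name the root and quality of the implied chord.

The figures 6 4 indicate a triad in second inversion.
In second inversion the root lies a fourth above the bass: a fourth above A in C# minor is D#.
The chord tones are A, D#, F#, giving D# diminished.

D# diminished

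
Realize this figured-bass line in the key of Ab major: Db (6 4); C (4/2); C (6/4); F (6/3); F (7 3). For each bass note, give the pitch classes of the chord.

Db (6/4): Db, G, Bb.
C (6/4/2): C, Db, F, Ab.
C (6/4): C, F, Ab.
F (6/3): F, Ab, Db.
F (7/5/3): F, Ab, C, Eb.

Db, G, Bb | C, Db, F, Ab | C, F, Ab | F, Ab, Db | F, Ab, C, Eb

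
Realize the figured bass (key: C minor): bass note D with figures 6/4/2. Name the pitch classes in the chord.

D, Eb, G, Bb

A second above D in this key is Eb.
A fourth above D in this key is G.
A sixth above D in this key is Bb.
Together with the bass D, this spells Eb major seventh in third inversion.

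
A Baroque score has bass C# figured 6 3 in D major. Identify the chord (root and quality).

A major

The figures 6 3 indicate a triad in first inversion.
In first inversion the root lies a sixth above the bass: a sixth above C# in D major is A.
The chord tones are C#, E, A, giving A major.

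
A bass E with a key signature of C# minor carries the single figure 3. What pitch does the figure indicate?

G#

Counting 2 letter steps above E lands on G; in C# minor, that letter is G#.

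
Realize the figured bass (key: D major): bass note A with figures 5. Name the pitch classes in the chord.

The written figures 5 are shorthand for 5/3: the 3 is implied.
A third above A in this key is C#.
A fifth above A in this key is E.
Together with the bass A, this spells A major in root position.

A, C#, E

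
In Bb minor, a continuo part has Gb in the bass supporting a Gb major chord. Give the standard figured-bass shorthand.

Gb is the root of Gb major, so the chord is in root position.
A triad in root position is figured 5/3, conventionally abbreviated (no figures — root-position triad).

no figures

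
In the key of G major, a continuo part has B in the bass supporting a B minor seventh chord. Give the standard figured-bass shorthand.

7

B is the root of B minor seventh, so the chord is in root position.
A seventh chord in root position is figured 7/5/3, conventionally abbreviated 7.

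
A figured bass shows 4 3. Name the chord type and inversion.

seventh chord, second inversion

4 3 is shorthand for 6/4/3.
Intervals of 6/4/3 above the bass form a seventh chord; the bass is the fifth, so this is second inversion.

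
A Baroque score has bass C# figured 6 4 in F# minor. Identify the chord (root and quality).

F# minor

The figures 6 4 indicate a triad in second inversion.
In second inversion the root lies a fourth above the bass: a fourth above C# in F# minor is F#.
The chord tones are C#, F#, A, giving F# minor.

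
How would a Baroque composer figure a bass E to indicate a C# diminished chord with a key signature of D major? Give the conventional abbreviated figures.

E is the third of C# diminished, so the chord is in first inversion.
A triad in first inversion is figured 6/3, conventionally abbreviated 6.

6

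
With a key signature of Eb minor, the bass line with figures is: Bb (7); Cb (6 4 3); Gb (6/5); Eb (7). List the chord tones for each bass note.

Bb, Db, F, Ab | Cb, Eb, F, Ab | Gb, Bb, Db, Eb | Eb, Gb, Bb, Db

Bb (7/5/3): Bb, Db, F, Ab.
Cb (6/4/3): Cb, Eb, F, Ab.
Gb (6/5/3): Gb, Bb, Db, Eb.
Eb (7/5/3): Eb, Gb, Bb, Db.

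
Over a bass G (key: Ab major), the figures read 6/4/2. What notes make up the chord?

G, Ab, C, Eb

A second above G in this key is Ab.
A fourth above G in this key is C.
A sixth above G in this key is Eb.
Together with the bass G, this spells Ab major seventh in third inversion.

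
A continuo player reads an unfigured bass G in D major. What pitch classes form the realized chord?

G, B, D

An unfigured bass implies 5/3.
A third above G in this key is B.
A fifth above G in this key is D.
Together with the bass G, this spells G major in root position.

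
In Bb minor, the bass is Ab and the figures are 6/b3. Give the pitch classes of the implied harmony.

Ab, Cb, F

A third above Ab in this key is C, lowered to Cb by the flat.
A sixth above Ab in this key is F.
Together with the bass Ab, this spells F diminished in first inversion.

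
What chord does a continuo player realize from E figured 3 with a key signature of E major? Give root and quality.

The figures 3 indicate a triad in root position.
In root position the bass is the root, so the root is E.
The chord tones are E, G#, B, giving E major.

E major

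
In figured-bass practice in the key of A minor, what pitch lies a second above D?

Counting 1 letter step above D lands on E; in A minor, that letter is E.

E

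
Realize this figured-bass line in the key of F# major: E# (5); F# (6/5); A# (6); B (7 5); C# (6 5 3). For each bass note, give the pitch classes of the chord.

E# (5/3): E#, G#, B.
F# (6/5/3): F#, A#, C#, D#.
A# (6/3): A#, C#, F#.
B (7/5/3): B, D#, F#, A#.
C# (6/5/3): C#, E#, G#, A#.

E#, G#, B | F#, A#, C#, D# | A#, C#, F# | B, D#, F#, A# | C#, E#, G#, A#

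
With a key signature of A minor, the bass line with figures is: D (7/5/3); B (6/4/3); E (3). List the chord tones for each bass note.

D (7/5/3): D, F, A, C.
B (6/4/3): B, D, E, G.
E (5/3): E, G, B.

D, F, A, C | B, D, E, G | E, G, B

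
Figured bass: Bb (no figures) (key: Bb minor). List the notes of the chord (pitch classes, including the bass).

Bb, Db, F

An unfigured bass implies 5/3.
A third above Bb in this key is Db.
A fifth above Bb in this key is F.
Together with the bass Bb, this spells Bb minor in root position.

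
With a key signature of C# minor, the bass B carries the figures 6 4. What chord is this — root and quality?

E major

The figures 6 4 indicate a triad in second inversion.
In second inversion the root lies a fourth above the bass: a fourth above B in C# minor is E.
The chord tones are B, E, G#, giving E major.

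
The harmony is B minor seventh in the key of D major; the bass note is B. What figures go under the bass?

B is the root of B minor seventh, so the chord is in root position.
A seventh chord in root position is figured 7/5/3, conventionally abbreviated 7.

7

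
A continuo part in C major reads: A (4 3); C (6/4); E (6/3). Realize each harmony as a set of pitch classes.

A (6/4/3): A, C, D, F.
C (6/4): C, F, A.
E (6/3): E, G, C.

A, C, D, F | C, F, A | E, G, C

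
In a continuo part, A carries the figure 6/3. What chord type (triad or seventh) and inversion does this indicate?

triad, first inversion

Intervals of 6/3 above the bass form a triad; the bass is the third, so this is first inversion.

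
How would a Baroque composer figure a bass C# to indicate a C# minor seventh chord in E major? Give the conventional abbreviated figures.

7

C# is the root of C# minor seventh, so the chord is in root position.
A seventh chord in root position is figured 7/5/3, conventionally abbreviated 7.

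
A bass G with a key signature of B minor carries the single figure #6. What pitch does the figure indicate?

Counting 5 letter steps above G lands on E; in B minor, that letter is E.
The #6 figure raises it a semitone, giving E#.

E#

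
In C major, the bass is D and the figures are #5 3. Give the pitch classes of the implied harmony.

A third above D in this key is F.
A fifth above D in this key is A, raised to A# by the sharp.

D, F, A#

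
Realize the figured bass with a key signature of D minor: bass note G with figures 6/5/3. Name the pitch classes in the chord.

A third above G in this key is Bb.
A fifth above G in this key is D.
A sixth above G in this key is E.
Together with the bass G, this spells E half-diminished seventh in first inversion.

G, Bb, D, E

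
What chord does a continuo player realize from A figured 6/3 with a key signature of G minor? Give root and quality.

The figures 6/3 indicate a triad in first inversion.
In first inversion the root lies a sixth above the bass: a sixth above A in G minor is F.
The chord tones are A, C, F, giving F major.

F major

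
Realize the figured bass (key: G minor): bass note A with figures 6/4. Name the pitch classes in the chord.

A fourth above A in this key is D.
A sixth above A in this key is F.
Together with the bass A, this spells D minor in second inversion.

A, D, F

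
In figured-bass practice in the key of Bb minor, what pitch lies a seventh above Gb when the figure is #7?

Counting 6 letter steps above Gb lands on F; in Bb minor, that letter is F.
The #7 figure raises it a semitone, giving F#.

F#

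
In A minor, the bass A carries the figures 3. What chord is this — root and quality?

The figures 3 indicate a triad in root position.
In root position the bass is the root, so the root is A.
The chord tones are A, C, E, giving A minor.

A minor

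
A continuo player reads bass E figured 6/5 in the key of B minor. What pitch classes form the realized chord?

E, G, B, C#

The written figures 6/5 are shorthand for 6/5/3: the 3 is implied.
A third above E in this key is G.
A fifth above E in this key is B.
A sixth above E in this key is C#.
Together with the bass E, this spells C# half-diminished seventh in first inversion.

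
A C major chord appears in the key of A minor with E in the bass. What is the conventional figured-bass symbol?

E is the third of C major, so the chord is in first inversion.
A triad in first inversion is figured 6/3, conventionally abbreviated 6.

6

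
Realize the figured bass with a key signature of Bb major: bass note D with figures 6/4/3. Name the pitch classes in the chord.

A third above D in this key is F.
A fourth above D in this key is G.
A sixth above D in this key is Bb.
Together with the bass D, this spells G minor seventh in second inversion.

D, F, G, Bb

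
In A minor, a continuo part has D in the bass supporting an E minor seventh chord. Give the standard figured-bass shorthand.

4/2

D is the seventh of E minor seventh, so the chord is in third inversion.
A seventh chord in third inversion is figured 6/4/2, conventionally abbreviated 4/2.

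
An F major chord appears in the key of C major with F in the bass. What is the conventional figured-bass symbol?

F is the root of F major, so the chord is in root position.
A triad in root position is figured 5/3, conventionally abbreviated (no figures — root-position triad).

no figures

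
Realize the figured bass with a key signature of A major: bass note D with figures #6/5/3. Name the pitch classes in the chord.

A third above D in this key is F#.
A fifth above D in this key is A.
A sixth above D in this key is B, raised to B# by the sharp.

D, F#, A, B#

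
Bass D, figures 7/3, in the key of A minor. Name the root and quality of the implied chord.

D minor seventh

The figures 7/3 indicate a seventh chord in root position.
In root position the bass is the root, so the root is D.
The chord tones are D, F, A, C, giving D minor seventh.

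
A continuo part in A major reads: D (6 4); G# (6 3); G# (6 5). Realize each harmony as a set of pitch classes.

D, G#, B | G#, B, E | G#, B, D, E

D (6/4): D, G#, B.
G# (6/3): G#, B, E.
G# (6/5/3): G#, B, D, E.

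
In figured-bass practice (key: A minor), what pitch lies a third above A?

C

Counting 2 letter steps above A lands on C; in A minor, that letter is C.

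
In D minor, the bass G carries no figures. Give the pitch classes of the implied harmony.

G, Bb, D

An unfigured bass implies 5/3.
A third above G in this key is Bb.
A fifth above G in this key is D.
Together with the bass G, this spells G minor in root position.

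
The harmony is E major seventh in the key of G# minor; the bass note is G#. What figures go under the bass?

6/5

G# is the third of E major seventh, so the chord is in first inversion.
A seventh chord in first inversion is figured 6/5/3, conventionally abbreviated 6/5.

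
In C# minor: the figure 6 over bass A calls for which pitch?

F#

Counting 5 letter steps above A lands on F; in C# minor, that letter is F#.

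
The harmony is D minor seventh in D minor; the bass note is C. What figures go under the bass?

C is the seventh of D minor seventh, so the chord is in third inversion.
A seventh chord in third inversion is figured 6/4/2, conventionally abbreviated 4/2.

4/2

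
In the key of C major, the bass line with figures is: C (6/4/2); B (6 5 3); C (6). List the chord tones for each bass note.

C (6/4/2): C, D, F, A.
B (6/5/3): B, D, F, G.
C (6/3): C, E, A.

C, D, F, A | B, D, F, G | C, E, A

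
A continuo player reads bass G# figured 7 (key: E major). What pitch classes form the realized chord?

The written figures 7 are shorthand for 7/5/3: the 5/3 are implied.
A third above G# in this key is B.
A fifth above G# in this key is D#.
A seventh above G# in this key is F#.
Together with the bass G#, this spells G# minor seventh in root position.

G#, B, D#, F#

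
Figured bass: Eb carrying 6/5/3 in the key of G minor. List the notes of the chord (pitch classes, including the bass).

A third above Eb in this key is G.
A fifth above Eb in this key is Bb.
A sixth above Eb in this key is C.
Together with the bass Eb, this spells C minor seventh in first inversion.

Eb, G, Bb, C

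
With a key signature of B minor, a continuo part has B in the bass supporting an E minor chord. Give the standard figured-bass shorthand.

6/4

B is the fifth of E minor, so the chord is in second inversion.
A triad in second inversion is figured 6/4, conventionally abbreviated 6/4.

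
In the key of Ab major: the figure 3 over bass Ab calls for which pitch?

C

Counting 2 letter steps above Ab lands on C; in Ab major, that letter is C.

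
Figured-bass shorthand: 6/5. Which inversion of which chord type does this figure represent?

seventh chord, first inversion

6/5 is shorthand for 6/5/3.
Intervals of 6/5/3 above the bass form a seventh chord; the bass is the third, so this is first inversion.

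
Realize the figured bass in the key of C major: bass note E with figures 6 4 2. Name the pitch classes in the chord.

A second above E in this key is F.
A fourth above E in this key is A.
A sixth above E in this key is C.
Together with the bass E, this spells F major seventh in third inversion.

E, F, A, C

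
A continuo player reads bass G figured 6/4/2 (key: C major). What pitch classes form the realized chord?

A second above G in this key is A.
A fourth above G in this key is C.
A sixth above G in this key is E.
Together with the bass G, this spells A minor seventh in third inversion.

G, A, C, E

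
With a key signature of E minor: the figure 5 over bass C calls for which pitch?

Counting 4 letter steps above C lands on G; in E minor, that letter is G.

G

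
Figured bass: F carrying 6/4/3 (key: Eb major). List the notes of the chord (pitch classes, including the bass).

F, Ab, Bb, D

A third above F in this key is Ab.
A fourth above F in this key is Bb.
A sixth above F in this key is D.
Together with the bass F, this spells Bb dominant seventh in second inversion.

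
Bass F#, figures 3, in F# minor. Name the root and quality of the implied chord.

The figures 3 indicate a triad in root position.
In root position the bass is the root, so the root is F#.
The chord tones are F#, A, C#, giving F# minor.

F# minor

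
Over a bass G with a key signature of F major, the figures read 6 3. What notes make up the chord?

A third above G in this key is Bb.
A sixth above G in this key is E.
Together with the bass G, this spells E diminished in first inversion.

G, Bb, E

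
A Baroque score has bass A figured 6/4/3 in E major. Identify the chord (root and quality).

D# half-diminished seventh

The figures 6/4/3 indicate a seventh chord in second inversion.
In second inversion the root lies a fourth above the bass: a fourth above A in E major is D#.
The chord tones are A, C#, D#, F#, giving D# half-diminished seventh.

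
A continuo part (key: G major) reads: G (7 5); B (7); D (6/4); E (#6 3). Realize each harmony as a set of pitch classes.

G, B, D, F# | B, D, F#, A | D, G, B | E, G, C#

G (7/5/3): G, B, D, F#.
B (7/5/3): B, D, F#, A.
D (6/4): D, G, B.
E (#6/3): E, G, C#.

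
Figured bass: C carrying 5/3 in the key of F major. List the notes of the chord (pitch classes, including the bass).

A third above C in this key is E.
A fifth above C in this key is G.
Together with the bass C, this spells C major in root position.

C, E, G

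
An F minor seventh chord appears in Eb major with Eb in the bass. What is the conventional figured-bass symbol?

4/2

Eb is the seventh of F minor seventh, so the chord is in third inversion.
A seventh chord in third inversion is figured 6/4/2, conventionally abbreviated 4/2.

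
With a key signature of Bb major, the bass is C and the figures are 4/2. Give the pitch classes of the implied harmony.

The written figures 4/2 are shorthand for 6/4/2: the 6 is implied.
A second above C in this key is D.
A fourth above C in this key is F.
A sixth above C in this key is A.
Together with the bass C, this spells D minor seventh in third inversion.

C, D, F, A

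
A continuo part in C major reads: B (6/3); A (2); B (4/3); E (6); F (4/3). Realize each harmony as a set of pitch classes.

B (6/3): B, D, G.
A (6/4/2): A, B, D, F.
B (6/4/3): B, D, E, G.
E (6/3): E, G, C.
F (6/4/3): F, A, B, D.

B, D, G | A, B, D, F | B, D, E, G | E, G, C | F, A, B, D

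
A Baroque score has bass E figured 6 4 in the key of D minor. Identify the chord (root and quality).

A minor

The figures 6 4 indicate a triad in second inversion.
In second inversion the root lies a fourth above the bass: a fourth above E in D minor is A.
The chord tones are E, A, C, giving A minor.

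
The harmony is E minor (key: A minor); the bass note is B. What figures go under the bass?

B is the fifth of E minor, so the chord is in second inversion.
A triad in second inversion is figured 6/4, conventionally abbreviated 6/4.

6/4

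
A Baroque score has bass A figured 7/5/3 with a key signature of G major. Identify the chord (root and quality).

A minor seventh

The figures 7/5/3 indicate a seventh chord in root position.
In root position the bass is the root, so the root is A.
The chord tones are A, C, E, G, giving A minor seventh.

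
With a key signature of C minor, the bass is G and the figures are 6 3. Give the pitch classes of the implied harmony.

A third above G in this key is Bb.
A sixth above G in this key is Eb.
Together with the bass G, this spells Eb major in first inversion.

G, Bb, Eb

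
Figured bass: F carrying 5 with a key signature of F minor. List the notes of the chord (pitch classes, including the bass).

The written figures 5 are shorthand for 5/3: the 3 is implied.
A third above F in this key is Ab.
A fifth above F in this key is C.
Together with the bass F, this spells F minor in root position.

F, Ab, C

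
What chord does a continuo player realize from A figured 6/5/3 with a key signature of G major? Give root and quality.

The figures 6/5/3 indicate a seventh chord in first inversion.
In first inversion the root lies a sixth above the bass: a sixth above A in G major is F#.
The chord tones are A, C, E, F#, giving F# half-diminished seventh.

F# half-diminished seventh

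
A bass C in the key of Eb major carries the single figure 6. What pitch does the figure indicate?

Counting 5 letter steps above C lands on A; in Eb major, that letter is Ab.

Ab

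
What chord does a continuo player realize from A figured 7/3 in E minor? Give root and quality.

A minor seventh

The figures 7/3 indicate a seventh chord in root position.
In root position the bass is the root, so the root is A.
The chord tones are A, C, E, G, giving A minor seventh.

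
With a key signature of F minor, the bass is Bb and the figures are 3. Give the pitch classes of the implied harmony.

The written figures 3 are shorthand for 5/3: the 5 is implied.
A third above Bb in this key is Db.
A fifth above Bb in this key is F.
Together with the bass Bb, this spells Bb minor in root position.

Bb, Db, F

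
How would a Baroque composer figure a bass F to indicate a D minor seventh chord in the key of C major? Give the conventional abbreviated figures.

6/5

F is the third of D minor seventh, so the chord is in first inversion.
A seventh chord in first inversion is figured 6/5/3, conventionally abbreviated 6/5.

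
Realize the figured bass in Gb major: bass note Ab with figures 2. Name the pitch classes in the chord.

Ab, Bb, Db, F

The written figures 2 are shorthand for 6/4/2: the 6/4 are implied.
A second above Ab in this key is Bb.
A fourth above Ab in this key is Db.
A sixth above Ab in this key is F.
Together with the bass Ab, this spells Bb minor seventh in third inversion.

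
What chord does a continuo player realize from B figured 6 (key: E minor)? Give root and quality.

G major

The figures 6 indicate a triad in first inversion.
In first inversion the root lies a sixth above the bass: a sixth above B in E minor is G.
The chord tones are B, D, G, giving G major.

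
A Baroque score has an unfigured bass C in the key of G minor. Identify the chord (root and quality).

C minor

An unfigured bass indicates a triad in root position.
In root position the bass is the root, so the root is C.
The chord tones are C, Eb, G, giving C minor.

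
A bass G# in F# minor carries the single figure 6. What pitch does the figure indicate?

Counting 5 letter steps above G# lands on E; in F# minor, that letter is E.

E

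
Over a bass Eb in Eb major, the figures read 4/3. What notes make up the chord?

The written figures 4/3 are shorthand for 6/4/3: the 6 is implied.
A third above Eb in this key is G.
A fourth above Eb in this key is Ab.
A sixth above Eb in this key is C.
Together with the bass Eb, this spells Ab major seventh in second inversion.

Eb, G, Ab, C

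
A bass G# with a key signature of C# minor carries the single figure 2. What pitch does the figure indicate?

A

Counting 1 letter step above G# lands on A; in C# minor, that letter is A.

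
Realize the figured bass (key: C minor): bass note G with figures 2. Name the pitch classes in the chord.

G, Ab, C, Eb

The written figures 2 are shorthand for 6/4/2: the 6/4 are implied.
A second above G in this key is Ab.
A fourth above G in this key is C.
A sixth above G in this key is Eb.
Together with the bass G, this spells Ab major seventh in third inversion.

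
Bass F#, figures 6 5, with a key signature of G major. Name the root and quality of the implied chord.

The figures 6 5 indicate a seventh chord in first inversion.
In first inversion the root lies a sixth above the bass: a sixth above F# in G major is D.
The chord tones are F#, A, C, D, giving D dominant seventh.

D dominant seventh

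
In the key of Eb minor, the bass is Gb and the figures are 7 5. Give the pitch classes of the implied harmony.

The written figures 7 5 are shorthand for 7/5/3: the 3 is implied.
A third above Gb in this key is Bb.
A fifth above Gb in this key is Db.
A seventh above Gb in this key is F.
Together with the bass Gb, this spells Gb major seventh in root position.

Gb, Bb, Db, F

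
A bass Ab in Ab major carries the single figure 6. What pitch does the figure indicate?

Counting 5 letter steps above Ab lands on F; in Ab major, that letter is F.

F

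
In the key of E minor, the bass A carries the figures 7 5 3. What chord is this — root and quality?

The figures 7 5 3 indicate a seventh chord in root position.
In root position the bass is the root, so the root is A.
The chord tones are A, C, E, G, giving A minor seventh.

A minor seventh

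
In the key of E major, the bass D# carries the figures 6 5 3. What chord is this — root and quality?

B dominant seventh

The figures 6 5 3 indicate a seventh chord in first inversion.
In first inversion the root lies a sixth above the bass: a sixth above D# in E major is B.
The chord tones are D#, F#, A, B, giving B dominant seventh.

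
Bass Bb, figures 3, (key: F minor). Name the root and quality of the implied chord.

Bb minor

The figures 3 indicate a triad in root position.
In root position the bass is the root, so the root is Bb.
The chord tones are Bb, Db, F, giving Bb minor.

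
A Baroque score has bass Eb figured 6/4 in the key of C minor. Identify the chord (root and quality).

Ab major

The figures 6/4 indicate a triad in second inversion.
In second inversion the root lies a fourth above the bass: a fourth above Eb in C minor is Ab.
The chord tones are Eb, Ab, C, giving Ab major.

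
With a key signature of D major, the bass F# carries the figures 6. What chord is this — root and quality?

The figures 6 indicate a triad in first inversion.
In first inversion the root lies a sixth above the bass: a sixth above F# in D major is D.
The chord tones are F#, A, D, giving D major.

D major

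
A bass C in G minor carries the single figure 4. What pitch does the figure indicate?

F

Counting 3 letter steps above C lands on F; in G minor, that letter is F.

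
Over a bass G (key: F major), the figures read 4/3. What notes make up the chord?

The written figures 4/3 are shorthand for 6/4/3: the 6 is implied.
A third above G in this key is Bb.
A fourth above G in this key is C.
A sixth above G in this key is E.
Together with the bass G, this spells C dominant seventh in second inversion.

G, Bb, C, E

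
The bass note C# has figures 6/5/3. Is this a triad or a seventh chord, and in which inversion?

seventh chord, first inversion

Intervals of 6/5/3 above the bass form a seventh chord; the bass is the third, so this is first inversion.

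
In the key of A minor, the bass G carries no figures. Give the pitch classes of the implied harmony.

G, B, D

An unfigured bass implies 5/3.
A third above G in this key is B.
A fifth above G in this key is D.
Together with the bass G, this spells G major in root position.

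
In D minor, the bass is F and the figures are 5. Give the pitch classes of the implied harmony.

The written figures 5 are shorthand for 5/3: the 3 is implied.
A third above F in this key is A.
A fifth above F in this key is C.
Together with the bass F, this spells F major in root position.

F, A, C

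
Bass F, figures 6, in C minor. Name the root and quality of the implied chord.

D diminished

The figures 6 indicate a triad in first inversion.
In first inversion the root lies a sixth above the bass: a sixth above F in C minor is D.
The chord tones are F, Ab, D, giving D diminished.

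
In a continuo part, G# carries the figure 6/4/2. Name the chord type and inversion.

Intervals of 6/4/2 above the bass form a seventh chord; the bass is the seventh, so this is third inversion.

seventh chord, third inversion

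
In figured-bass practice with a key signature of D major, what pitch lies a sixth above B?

Counting 5 letter steps above B lands on G; in D major, that letter is G.

G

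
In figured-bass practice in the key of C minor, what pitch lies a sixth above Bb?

G

Counting 5 letter steps above Bb lands on G; in C minor, that letter is G.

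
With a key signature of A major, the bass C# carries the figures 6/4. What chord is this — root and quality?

The figures 6/4 indicate a triad in second inversion.
In second inversion the root lies a fourth above the bass: a fourth above C# in A major is F#.
The chord tones are C#, F#, A, giving F# minor.

F# minor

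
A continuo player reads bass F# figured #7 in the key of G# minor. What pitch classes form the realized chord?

F#, A#, C#, E#

The written figures #7 are shorthand for 7/5/3: the 5/3 are implied.
A third above F# in this key is A#.
A fifth above F# in this key is C#.
A seventh above F# in this key is E, raised to E# by the sharp.
Together with the bass F#, this spells F# major seventh in root position.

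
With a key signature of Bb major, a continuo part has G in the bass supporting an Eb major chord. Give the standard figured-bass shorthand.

6

G is the third of Eb major, so the chord is in first inversion.
A triad in first inversion is figured 6/3, conventionally abbreviated 6.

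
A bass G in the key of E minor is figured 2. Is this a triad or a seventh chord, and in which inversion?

seventh chord, third inversion

2 is shorthand for 6/4/2.
Intervals of 6/4/2 above the bass form a seventh chord; the bass is the seventh, so this is third inversion.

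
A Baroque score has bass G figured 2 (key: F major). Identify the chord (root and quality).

A minor seventh

The figures 2 indicate a seventh chord in third inversion.
In third inversion the root lies a second above the bass: a second above G in F major is A.
The chord tones are G, A, C, E, giving A minor seventh.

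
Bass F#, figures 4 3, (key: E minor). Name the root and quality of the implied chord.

The figures 4 3 indicate a seventh chord in second inversion.
In second inversion the root lies a fourth above the bass: a fourth above F# in E minor is B.
The chord tones are F#, A, B, D, giving B minor seventh.

B minor seventh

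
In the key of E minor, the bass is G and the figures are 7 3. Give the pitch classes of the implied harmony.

G, B, D, F#

The written figures 7 3 are shorthand for 7/5/3: the 5 is implied.
A third above G in this key is B.
A fifth above G in this key is D.
A seventh above G in this key is F#.
Together with the bass G, this spells G major seventh in root position.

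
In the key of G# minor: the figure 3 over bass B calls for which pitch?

D#

Counting 2 letter steps above B lands on D; in G# minor, that letter is D#.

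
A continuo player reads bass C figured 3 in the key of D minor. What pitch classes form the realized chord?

C, E, G

The written figures 3 are shorthand for 5/3: the 5 is implied.
A third above C in this key is E.
A fifth above C in this key is G.
Together with the bass C, this spells C major in root position.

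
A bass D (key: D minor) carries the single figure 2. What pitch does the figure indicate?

E

Counting 1 letter step above D lands on E; in D minor, that letter is E.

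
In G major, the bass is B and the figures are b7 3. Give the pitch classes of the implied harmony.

B, D, F#, Ab

The written figures b7 3 are shorthand for 7/5/3: the 5 is implied.
A third above B in this key is D.
A fifth above B in this key is F#.
A seventh above B in this key is A, lowered to Ab by the flat.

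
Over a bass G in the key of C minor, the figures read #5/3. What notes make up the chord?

G, Bb, D#

A third above G in this key is Bb.
A fifth above G in this key is D, raised to D# by the sharp.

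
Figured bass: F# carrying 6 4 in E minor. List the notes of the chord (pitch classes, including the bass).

A fourth above F# in this key is B.
A sixth above F# in this key is D.
Together with the bass F#, this spells B minor in second inversion.

F#, B, D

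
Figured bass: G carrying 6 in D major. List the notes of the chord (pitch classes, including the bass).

G, B, E

The written figures 6 are shorthand for 6/3: the 3 is implied.
A third above G in this key is B.
A sixth above G in this key is E.
Together with the bass G, this spells E minor in first inversion.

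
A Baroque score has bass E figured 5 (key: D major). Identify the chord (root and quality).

The figures 5 indicate a triad in root position.
In root position the bass is the root, so the root is E.
The chord tones are E, G, B, giving E minor.

E minor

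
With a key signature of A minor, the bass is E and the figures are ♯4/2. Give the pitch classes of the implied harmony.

The written figures ♯4/2 are shorthand for 6/4/2: the 6 is implied.
A second above E in this key is F.
A fourth above E in this key is A, raised to A# by the sharp.
A sixth above E in this key is C.

E, F, A#, C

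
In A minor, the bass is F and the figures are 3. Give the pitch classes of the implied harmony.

F, A, C

The written figures 3 are shorthand for 5/3: the 5 is implied.
A third above F in this key is A.
A fifth above F in this key is C.
Together with the bass F, this spells F major in root position.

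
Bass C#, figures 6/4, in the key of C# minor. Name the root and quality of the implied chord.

F# minor

The figures 6/4 indicate a triad in second inversion.
In second inversion the root lies a fourth above the bass: a fourth above C# in C# minor is F#.
The chord tones are C#, F#, A, giving F# minor.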